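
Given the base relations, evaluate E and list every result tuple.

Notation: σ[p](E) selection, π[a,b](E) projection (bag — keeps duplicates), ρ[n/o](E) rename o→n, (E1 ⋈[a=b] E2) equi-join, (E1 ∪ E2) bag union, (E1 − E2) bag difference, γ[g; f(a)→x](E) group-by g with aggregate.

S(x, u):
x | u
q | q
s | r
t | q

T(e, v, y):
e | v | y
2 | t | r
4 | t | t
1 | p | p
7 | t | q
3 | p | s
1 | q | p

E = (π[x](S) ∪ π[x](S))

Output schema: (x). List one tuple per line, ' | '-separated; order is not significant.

Row counts bottom-up:
  S → 3
  π[x](S) → 3
  S → 3
  π[x](S) → 3
  (π[x](S) ∪ π[x](S)) → 6

== RESULT ==
x
q
q
s
s
t
t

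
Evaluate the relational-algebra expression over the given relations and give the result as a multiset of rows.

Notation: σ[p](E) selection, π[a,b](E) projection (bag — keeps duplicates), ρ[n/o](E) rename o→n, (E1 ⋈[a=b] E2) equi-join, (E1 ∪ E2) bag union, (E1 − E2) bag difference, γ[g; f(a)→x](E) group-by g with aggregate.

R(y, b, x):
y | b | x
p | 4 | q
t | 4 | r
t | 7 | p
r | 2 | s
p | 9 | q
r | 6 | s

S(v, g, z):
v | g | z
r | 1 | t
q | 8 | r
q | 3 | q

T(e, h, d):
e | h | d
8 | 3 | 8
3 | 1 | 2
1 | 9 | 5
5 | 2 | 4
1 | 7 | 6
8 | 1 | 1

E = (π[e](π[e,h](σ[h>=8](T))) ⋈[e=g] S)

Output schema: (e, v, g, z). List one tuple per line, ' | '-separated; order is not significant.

Per-node cardinality:
  T → 6
  σ[h>=8](T) → 1
  π[e,h](σ[h>=8](T)) → 1
  π[e](π[e,h](σ[h>=8](T))) → 1
  S → 3
  (π[e](π[e,h](σ[h>=8](T))) ⋈[e=g] S) → 1

== RESULT ==
e | v | g | z
1 | r | 1 | t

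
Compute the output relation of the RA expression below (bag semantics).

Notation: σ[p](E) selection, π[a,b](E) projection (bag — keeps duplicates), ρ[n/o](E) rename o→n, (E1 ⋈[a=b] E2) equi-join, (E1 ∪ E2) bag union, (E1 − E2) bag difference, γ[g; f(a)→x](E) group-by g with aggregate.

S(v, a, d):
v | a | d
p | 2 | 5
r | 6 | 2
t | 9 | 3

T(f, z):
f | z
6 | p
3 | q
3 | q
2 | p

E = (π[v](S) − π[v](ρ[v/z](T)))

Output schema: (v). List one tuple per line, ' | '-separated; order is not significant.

Row counts bottom-up:
  S → 3
  π[v](S) → 3
  T → 4
  ρ[v/z](T) → 4
  π[v](ρ[v/z](T)) → 4
  (π[v](S) − π[v](ρ[v/z](T))) → 2

== RESULT ==
v
r
t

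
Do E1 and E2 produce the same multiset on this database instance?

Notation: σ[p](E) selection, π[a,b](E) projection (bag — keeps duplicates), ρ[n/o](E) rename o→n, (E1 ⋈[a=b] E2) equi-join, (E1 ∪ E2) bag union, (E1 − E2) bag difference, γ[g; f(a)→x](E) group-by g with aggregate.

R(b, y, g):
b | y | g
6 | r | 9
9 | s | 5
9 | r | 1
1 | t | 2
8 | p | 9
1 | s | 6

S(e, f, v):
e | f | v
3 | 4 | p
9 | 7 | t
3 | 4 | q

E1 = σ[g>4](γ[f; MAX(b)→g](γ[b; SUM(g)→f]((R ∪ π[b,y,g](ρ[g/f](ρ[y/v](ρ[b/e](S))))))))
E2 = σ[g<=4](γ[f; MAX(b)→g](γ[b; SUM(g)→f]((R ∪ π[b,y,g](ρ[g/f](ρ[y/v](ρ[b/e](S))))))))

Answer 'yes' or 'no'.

E1 subexpression sizes:
  R → 6
  S → 3
  ρ[b/e](S) → 3
  ρ[y/v](ρ[b/e](S)) → 3
  ρ[g/f](ρ[y/v](ρ[b/e](S))) → 3
  π[b,y,g](ρ[g/f](ρ[y/v](ρ[b/e](S)))) → 3
  (R ∪ π[b,y,g](ρ[g/f](ρ[y/v](ρ[b/e](S))))) → 9
  γ[b; SUM(g)→f]((R ∪ π[b,y,g](ρ[g/f](ρ[y/v](ρ[b/e](S)))))) → 5
  γ[f; MAX(b)→g](γ[b; SUM(g)→f]((R ∪ π[b,y,g](ρ[g/f](ρ[y/v](ρ[b/e](S))))))) → 3
  σ[g>4](γ[f; MAX(b)→g](γ[b; SUM(g)→f]((R ∪ π[b,y,g](ρ[g/f](ρ[y/v](ρ[b/e](S)))))))) → 2
E2 subexpression sizes:
  R → 6
  S → 3
  ρ[b/e](S) → 3
  ρ[y/v](ρ[b/e](S)) → 3
  ρ[g/f](ρ[y/v](ρ[b/e](S))) → 3
  π[b,y,g](ρ[g/f](ρ[y/v](ρ[b/e](S)))) → 3
  (R ∪ π[b,y,g](ρ[g/f](ρ[y/v](ρ[b/e](S))))) → 9
  γ[b; SUM(g)→f]((R ∪ π[b,y,g](ρ[g/f](ρ[y/v](ρ[b/e](S)))))) → 5
  γ[f; MAX(b)→g](γ[b; SUM(g)→f]((R ∪ π[b,y,g](ρ[g/f](ρ[y/v](ρ[b/e](S))))))) → 3
  σ[g<=4](γ[f; MAX(b)→g](γ[b; SUM(g)→f]((R ∪ π[b,y,g](ρ[g/f](ρ[y/v](ρ[b/e](S)))))))) → 1

E1 result:
f | g
9 | 8
13 | 9
E2 result:
f | g
8 | 3
Witness: (13, 9) appears 1× in E1 but 0× in E2.

no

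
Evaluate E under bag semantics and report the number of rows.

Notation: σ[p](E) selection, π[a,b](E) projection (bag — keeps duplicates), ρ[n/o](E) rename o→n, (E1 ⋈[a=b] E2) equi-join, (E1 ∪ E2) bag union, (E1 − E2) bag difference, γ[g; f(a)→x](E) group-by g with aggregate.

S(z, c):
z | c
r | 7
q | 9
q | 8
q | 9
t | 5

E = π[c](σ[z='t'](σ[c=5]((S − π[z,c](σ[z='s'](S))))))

Subexpression sizes:
  S → 5
  S → 5
  σ[z='s'](S) → 0
  π[z,c](σ[z='s'](S)) → 0
  (S − π[z,c](σ[z='s'](S))) → 5
  σ[c=5]((S − π[z,c](σ[z='s'](S)))) → 1
  σ[z='t'](σ[c=5]((S − π[z,c](σ[z='s'](S))))) → 1
  π[c](σ[z='t'](σ[c=5]((S − π[z,c](σ[z='s'](S)))))) → 1

|E| = 1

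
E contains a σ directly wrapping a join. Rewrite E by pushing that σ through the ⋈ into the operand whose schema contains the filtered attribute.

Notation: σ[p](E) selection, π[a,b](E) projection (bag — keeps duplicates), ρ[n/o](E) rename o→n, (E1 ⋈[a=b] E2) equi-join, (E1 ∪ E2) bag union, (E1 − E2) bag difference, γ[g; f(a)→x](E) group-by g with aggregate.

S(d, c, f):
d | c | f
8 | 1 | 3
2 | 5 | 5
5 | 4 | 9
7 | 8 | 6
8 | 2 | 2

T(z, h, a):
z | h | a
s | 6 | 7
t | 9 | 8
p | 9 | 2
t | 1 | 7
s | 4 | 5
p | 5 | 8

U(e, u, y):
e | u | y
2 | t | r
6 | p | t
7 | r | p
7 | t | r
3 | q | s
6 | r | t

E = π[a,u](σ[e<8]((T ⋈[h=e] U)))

σ filters on e, owned by the right side.
E' = π[a,u]((T ⋈[h=e] σ[e<8](U)))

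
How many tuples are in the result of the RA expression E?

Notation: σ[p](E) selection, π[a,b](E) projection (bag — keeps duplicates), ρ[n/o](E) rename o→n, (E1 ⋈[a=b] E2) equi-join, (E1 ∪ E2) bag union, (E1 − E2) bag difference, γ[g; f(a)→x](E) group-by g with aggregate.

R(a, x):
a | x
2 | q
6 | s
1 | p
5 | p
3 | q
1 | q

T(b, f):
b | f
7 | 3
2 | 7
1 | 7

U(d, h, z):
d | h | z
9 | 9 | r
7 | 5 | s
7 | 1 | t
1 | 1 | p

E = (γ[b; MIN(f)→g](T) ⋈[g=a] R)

Per-node cardinality:
  T → 3
  γ[b; MIN(f)→g](T) → 3
  R → 6
  (γ[b; MIN(f)→g](T) ⋈[g=a] R) → 1

|E| = 1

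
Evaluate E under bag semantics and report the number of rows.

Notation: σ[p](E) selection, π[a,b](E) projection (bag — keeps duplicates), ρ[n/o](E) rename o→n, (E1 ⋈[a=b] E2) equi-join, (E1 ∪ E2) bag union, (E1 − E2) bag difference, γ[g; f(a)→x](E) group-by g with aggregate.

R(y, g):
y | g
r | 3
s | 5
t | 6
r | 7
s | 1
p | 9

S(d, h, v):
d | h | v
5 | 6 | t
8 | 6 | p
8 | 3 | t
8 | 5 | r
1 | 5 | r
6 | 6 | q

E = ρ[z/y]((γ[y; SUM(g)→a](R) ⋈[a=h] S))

Stepwise |·|:
  R → 6
  γ[y; SUM(g)→a](R) → 4
  S → 6
  (γ[y; SUM(g)→a](R) ⋈[a=h] S) → 6
  ρ[z/y]((γ[y; SUM(g)→a](R) ⋈[a=h] S)) → 6

|E| = 6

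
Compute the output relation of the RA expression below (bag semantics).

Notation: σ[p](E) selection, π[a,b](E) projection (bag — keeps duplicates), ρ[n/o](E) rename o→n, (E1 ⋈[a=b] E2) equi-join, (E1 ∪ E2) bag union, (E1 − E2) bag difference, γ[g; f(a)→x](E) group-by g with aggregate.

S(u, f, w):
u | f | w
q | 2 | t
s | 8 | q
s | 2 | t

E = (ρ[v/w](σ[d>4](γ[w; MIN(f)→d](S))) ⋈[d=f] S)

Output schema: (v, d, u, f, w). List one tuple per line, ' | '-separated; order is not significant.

Row counts bottom-up:
  S → 3
  γ[w; MIN(f)→d](S) → 2
  σ[d>4](γ[w; MIN(f)→d](S)) → 1
  ρ[v/w](σ[d>4](γ[w; MIN(f)→d](S))) → 1
  S → 3
  (ρ[v/w](σ[d>4](γ[w; MIN(f)→d](S))) ⋈[d=f] S) → 1

== RESULT ==
v | d | u | f | w
q | 8 | s | 8 | q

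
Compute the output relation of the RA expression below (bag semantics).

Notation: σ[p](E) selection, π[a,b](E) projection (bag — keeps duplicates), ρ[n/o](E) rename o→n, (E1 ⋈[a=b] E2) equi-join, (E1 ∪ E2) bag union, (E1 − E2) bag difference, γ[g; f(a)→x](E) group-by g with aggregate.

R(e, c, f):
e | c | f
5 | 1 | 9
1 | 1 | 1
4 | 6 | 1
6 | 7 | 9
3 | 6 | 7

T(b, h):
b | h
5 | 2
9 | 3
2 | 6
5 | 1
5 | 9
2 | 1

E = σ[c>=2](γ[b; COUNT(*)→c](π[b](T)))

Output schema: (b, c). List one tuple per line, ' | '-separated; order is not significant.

Per-node cardinality:
  T → 6
  π[b](T) → 6
  γ[b; COUNT(*)→c](π[b](T)) → 3
  σ[c>=2](γ[b; COUNT(*)→c](π[b](T))) → 2

== RESULT ==
b | c
2 | 2
5 | 3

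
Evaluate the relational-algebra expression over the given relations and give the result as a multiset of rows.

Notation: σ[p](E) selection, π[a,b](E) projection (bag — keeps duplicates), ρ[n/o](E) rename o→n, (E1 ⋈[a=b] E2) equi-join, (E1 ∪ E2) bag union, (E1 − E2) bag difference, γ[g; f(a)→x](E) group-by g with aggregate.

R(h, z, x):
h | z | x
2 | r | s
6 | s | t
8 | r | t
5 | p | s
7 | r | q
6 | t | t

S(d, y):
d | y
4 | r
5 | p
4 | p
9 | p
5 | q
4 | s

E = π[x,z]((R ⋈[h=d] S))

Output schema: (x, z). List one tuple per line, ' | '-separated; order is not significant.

Row counts bottom-up:
  R → 6
  S → 6
  (R ⋈[h=d] S) → 2
  π[x,z]((R ⋈[h=d] S)) → 2

== RESULT ==
x | z
s | p
s | p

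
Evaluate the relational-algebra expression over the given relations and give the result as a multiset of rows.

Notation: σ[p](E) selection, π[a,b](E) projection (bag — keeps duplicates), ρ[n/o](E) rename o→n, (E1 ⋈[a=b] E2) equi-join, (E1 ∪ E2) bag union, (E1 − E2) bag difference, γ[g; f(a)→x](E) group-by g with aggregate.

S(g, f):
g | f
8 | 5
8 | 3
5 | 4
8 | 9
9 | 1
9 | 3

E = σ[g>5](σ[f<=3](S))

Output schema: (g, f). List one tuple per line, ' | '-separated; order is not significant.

Subexpression sizes:
  S → 6
  σ[f<=3](S) → 3
  σ[g>5](σ[f<=3](S)) → 3

== RESULT ==
g | f
8 | 3
9 | 1
9 | 3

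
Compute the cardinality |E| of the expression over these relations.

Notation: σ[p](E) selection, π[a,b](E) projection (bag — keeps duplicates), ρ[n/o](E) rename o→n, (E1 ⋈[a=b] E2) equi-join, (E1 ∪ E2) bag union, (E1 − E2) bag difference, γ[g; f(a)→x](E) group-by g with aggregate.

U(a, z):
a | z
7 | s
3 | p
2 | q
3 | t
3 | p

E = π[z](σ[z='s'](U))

Subexpression sizes:
  U → 5
  σ[z='s'](U) → 1
  π[z](σ[z='s'](U)) → 1

|E| = 1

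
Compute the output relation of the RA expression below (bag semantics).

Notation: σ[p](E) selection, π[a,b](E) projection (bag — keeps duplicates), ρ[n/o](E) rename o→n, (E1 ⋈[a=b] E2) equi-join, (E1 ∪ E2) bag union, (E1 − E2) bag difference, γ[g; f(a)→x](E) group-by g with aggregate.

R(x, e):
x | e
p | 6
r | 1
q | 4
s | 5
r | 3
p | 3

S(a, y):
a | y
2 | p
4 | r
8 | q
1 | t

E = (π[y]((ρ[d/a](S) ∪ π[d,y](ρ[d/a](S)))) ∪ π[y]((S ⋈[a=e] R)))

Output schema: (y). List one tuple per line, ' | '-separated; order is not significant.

Row counts bottom-up:
  S → 4
  ρ[d/a](S) → 4
  S → 4
  ρ[d/a](S) → 4
  π[d,y](ρ[d/a](S)) → 4
  (ρ[d/a](S) ∪ π[d,y](ρ[d/a](S))) → 8
  π[y]((ρ[d/a](S) ∪ π[d,y](ρ[d/a](S)))) → 8
  S → 4
  R → 6
  (S ⋈[a=e] R) → 2
  π[y]((S ⋈[a=e] R)) → 2
  (π[y]((ρ[d/a](S) ∪ π[d,y](ρ[d/a](S)))) ∪ π[y]((S ⋈[a=e] R))) → 10

== RESULT ==
y
p
p
q
q
r
r
r
t
t
t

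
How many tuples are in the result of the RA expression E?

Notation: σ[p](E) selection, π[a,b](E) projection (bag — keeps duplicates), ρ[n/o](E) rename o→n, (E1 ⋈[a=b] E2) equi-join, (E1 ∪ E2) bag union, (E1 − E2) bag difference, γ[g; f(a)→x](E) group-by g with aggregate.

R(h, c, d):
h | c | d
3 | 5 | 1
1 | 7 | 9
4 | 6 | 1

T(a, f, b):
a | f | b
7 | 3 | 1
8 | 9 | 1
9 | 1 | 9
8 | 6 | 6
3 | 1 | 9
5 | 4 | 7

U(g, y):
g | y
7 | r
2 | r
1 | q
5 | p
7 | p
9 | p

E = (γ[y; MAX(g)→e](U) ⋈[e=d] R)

Row counts bottom-up:
  U → 6
  γ[y; MAX(g)→e](U) → 3
  R → 3
  (γ[y; MAX(g)→e](U) ⋈[e=d] R) → 3

|E| = 3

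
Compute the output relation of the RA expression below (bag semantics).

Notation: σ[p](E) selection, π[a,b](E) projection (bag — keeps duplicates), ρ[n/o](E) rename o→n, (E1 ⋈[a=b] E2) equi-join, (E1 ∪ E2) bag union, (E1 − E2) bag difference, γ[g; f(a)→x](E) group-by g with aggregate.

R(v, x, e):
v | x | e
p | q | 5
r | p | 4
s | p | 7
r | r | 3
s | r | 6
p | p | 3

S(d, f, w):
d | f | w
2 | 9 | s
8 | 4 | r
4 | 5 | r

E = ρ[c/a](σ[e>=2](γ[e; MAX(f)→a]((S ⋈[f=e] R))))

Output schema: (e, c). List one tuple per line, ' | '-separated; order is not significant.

Subexpression sizes:
  S → 3
  R → 6
  (S ⋈[f=e] R) → 2
  γ[e; MAX(f)→a]((S ⋈[f=e] R)) → 2
  σ[e>=2](γ[e; MAX(f)→a]((S ⋈[f=e] R))) → 2
  ρ[c/a](σ[e>=2](γ[e; MAX(f)→a]((S ⋈[f=e] R)))) → 2

== RESULT ==
e | c
4 | 4
5 | 5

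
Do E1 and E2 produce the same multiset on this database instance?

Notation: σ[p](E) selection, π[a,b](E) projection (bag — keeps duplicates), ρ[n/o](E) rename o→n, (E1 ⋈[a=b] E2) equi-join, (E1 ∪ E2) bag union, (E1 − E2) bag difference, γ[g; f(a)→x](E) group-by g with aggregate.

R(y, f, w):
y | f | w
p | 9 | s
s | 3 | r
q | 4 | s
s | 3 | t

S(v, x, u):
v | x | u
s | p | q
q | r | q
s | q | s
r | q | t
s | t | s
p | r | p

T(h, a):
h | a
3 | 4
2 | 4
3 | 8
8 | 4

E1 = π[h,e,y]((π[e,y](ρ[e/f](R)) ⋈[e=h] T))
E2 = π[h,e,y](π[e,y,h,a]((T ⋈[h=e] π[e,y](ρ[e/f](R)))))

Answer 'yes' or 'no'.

E1 per-node cardinality:
  R → 4
  ρ[e/f](R) → 4
  π[e,y](ρ[e/f](R)) → 4
  T → 4
  (π[e,y](ρ[e/f](R)) ⋈[e=h] T) → 4
  π[h,e,y]((π[e,y](ρ[e/f](R)) ⋈[e=h] T)) → 4
E2 per-node cardinality:
  T → 4
  R → 4
  ρ[e/f](R) → 4
  π[e,y](ρ[e/f](R)) → 4
  (T ⋈[h=e] π[e,y](ρ[e/f](R))) → 4
  π[e,y,h,a]((T ⋈[h=e] π[e,y](ρ[e/f](R)))) → 4
  π[h,e,y](π[e,y,h,a]((T ⋈[h=e] π[e,y](ρ[e/f](R))))) → 4

E1 and E2 produce the same multiset:
h | e | y
3 | 3 | s
3 | 3 | s
3 | 3 | s
3 | 3 | s

yes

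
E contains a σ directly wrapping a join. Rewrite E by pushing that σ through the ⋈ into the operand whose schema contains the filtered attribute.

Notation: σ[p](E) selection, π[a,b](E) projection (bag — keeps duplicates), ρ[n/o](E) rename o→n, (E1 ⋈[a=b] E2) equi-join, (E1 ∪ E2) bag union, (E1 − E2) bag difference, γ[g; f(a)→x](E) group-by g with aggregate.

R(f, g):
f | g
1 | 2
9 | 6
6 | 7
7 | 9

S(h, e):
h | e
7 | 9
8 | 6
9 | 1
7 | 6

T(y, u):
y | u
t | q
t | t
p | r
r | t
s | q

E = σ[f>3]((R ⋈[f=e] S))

σ filters on f, owned by the left side.
E' = (σ[f>3](R) ⋈[f=e] S)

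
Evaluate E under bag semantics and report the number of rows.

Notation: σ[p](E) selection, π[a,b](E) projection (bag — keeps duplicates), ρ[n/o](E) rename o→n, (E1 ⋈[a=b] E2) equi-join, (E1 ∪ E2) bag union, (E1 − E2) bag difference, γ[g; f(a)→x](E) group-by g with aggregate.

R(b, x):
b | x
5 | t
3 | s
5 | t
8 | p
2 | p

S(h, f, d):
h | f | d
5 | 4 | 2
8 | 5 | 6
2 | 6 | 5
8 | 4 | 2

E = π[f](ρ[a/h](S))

Subexpression sizes:
  S → 4
  ρ[a/h](S) → 4
  π[f](ρ[a/h](S)) → 4

|E| = 4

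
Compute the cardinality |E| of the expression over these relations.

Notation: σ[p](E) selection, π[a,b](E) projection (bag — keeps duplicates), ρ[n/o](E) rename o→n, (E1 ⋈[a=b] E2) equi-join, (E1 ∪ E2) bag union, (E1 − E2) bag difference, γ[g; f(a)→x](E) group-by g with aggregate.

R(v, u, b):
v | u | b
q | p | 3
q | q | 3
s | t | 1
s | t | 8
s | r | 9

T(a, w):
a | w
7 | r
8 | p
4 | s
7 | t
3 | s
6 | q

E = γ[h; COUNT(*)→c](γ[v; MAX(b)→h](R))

Row counts bottom-up:
  R → 5
  γ[v; MAX(b)→h](R) → 2
  γ[h; COUNT(*)→c](γ[v; MAX(b)→h](R)) → 2

|E| = 2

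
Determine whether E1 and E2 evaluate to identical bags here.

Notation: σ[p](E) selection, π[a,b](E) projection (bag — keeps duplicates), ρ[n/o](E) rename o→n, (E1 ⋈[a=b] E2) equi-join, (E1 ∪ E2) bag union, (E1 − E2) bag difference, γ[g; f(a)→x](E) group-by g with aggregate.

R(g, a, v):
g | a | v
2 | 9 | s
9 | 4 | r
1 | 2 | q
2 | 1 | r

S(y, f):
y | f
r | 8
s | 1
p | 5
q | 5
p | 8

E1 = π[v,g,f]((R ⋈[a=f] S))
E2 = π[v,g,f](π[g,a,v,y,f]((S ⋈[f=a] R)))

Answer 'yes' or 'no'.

E1 subexpression sizes:
  R → 4
  S → 5
  (R ⋈[a=f] S) → 1
  π[v,g,f]((R ⋈[a=f] S)) → 1
E2 subexpression sizes:
  S → 5
  R → 4
  (S ⋈[f=a] R) → 1
  π[g,a,v,y,f]((S ⋈[f=a] R)) → 1
  π[v,g,f](π[g,a,v,y,f]((S ⋈[f=a] R))) → 1

E1 and E2 produce the same multiset:
v | g | f
r | 2 | 1

yes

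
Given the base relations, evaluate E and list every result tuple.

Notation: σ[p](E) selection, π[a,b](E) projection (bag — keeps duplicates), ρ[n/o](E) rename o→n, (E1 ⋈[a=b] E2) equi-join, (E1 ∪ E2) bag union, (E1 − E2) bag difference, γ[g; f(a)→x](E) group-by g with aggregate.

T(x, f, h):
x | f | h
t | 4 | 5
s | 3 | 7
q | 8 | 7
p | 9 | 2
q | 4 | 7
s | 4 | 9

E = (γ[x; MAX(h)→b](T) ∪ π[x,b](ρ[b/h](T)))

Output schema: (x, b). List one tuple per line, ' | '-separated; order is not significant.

Per-node cardinality:
  T → 6
  γ[x; MAX(h)→b](T) → 4
  T → 6
  ρ[b/h](T) → 6
  π[x,b](ρ[b/h](T)) → 6
  (γ[x; MAX(h)→b](T) ∪ π[x,b](ρ[b/h](T))) → 10

== RESULT ==
x | b
p | 2
p | 2
q | 7
q | 7
q | 7
s | 7
s | 9
s | 9
t | 5
t | 5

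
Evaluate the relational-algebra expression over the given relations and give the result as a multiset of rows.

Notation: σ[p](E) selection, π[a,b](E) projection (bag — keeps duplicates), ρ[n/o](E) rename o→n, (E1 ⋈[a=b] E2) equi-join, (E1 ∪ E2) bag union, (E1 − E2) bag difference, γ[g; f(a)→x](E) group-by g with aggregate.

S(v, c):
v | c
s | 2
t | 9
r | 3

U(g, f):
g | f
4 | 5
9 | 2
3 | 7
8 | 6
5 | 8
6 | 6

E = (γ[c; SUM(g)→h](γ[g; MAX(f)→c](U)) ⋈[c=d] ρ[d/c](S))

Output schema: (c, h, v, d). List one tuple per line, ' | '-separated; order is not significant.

Subexpression sizes:
  U → 6
  γ[g; MAX(f)→c](U) → 6
  γ[c; SUM(g)→h](γ[g; MAX(f)→c](U)) → 5
  S → 3
  ρ[d/c](S) → 3
  (γ[c; SUM(g)→h](γ[g; MAX(f)→c](U)) ⋈[c=d] ρ[d/c](S)) → 1

== RESULT ==
c | h | v | d
2 | 9 | s | 2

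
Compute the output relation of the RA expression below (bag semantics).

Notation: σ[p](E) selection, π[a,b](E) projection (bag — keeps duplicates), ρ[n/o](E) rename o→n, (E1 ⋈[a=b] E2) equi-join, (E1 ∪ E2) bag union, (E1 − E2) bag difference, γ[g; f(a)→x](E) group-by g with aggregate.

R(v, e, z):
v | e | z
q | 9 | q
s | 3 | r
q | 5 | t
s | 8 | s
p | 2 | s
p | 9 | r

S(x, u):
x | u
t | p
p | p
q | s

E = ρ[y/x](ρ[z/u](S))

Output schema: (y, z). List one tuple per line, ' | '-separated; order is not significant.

Stepwise |·|:
  S → 3
  ρ[z/u](S) → 3
  ρ[y/x](ρ[z/u](S)) → 3

== RESULT ==
y | z
p | p
q | s
t | p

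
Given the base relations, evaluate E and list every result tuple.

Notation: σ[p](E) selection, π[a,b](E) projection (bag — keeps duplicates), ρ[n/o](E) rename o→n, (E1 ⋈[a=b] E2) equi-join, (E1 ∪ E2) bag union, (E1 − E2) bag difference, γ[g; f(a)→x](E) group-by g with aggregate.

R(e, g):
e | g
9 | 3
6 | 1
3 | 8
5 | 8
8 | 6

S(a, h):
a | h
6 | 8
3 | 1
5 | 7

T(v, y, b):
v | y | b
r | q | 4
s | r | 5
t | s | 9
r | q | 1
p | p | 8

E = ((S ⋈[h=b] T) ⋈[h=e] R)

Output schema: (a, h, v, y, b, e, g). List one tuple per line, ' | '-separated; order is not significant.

Stepwise |·|:
  S → 3
  T → 5
  (S ⋈[h=b] T) → 2
  R → 5
  ((S ⋈[h=b] T) ⋈[h=e] R) → 1

== RESULT ==
a | h | v | y | b | e | g
6 | 8 | p | p | 8 | 8 | 6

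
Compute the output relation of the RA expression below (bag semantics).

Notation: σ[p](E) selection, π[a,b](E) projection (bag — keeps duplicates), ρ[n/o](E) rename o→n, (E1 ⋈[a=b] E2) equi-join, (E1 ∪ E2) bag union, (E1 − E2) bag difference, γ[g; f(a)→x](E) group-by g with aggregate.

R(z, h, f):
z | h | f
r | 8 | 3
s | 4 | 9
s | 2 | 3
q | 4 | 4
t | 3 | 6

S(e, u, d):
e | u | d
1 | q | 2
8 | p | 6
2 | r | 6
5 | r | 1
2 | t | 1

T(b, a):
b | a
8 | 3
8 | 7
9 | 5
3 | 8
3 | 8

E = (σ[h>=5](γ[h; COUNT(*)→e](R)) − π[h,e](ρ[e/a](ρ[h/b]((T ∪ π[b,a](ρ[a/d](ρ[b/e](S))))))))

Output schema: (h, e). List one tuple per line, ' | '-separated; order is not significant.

Stepwise |·|:
  R → 5
  γ[h; COUNT(*)→e](R) → 4
  σ[h>=5](γ[h; COUNT(*)→e](R)) → 1
  T → 5
  S → 5
  ρ[b/e](S) → 5
  ρ[a/d](ρ[b/e](S)) → 5
  π[b,a](ρ[a/d](ρ[b/e](S))) → 5
  (T ∪ π[b,a](ρ[a/d](ρ[b/e](S)))) → 10
  ρ[h/b]((T ∪ π[b,a](ρ[a/d](ρ[b/e](S))))) → 10
  ρ[e/a](ρ[h/b]((T ∪ π[b,a](ρ[a/d](ρ[b/e](S)))))) → 10
  π[h,e](ρ[e/a](ρ[h/b]((T ∪ π[b,a](ρ[a/d](ρ[b/e](S))))))) → 10
  (σ[h>=5](γ[h; COUNT(*)→e](R)) − π[h,e](ρ[e/a](ρ[h/b]((T ∪ π[b,a](ρ[a/d](ρ[b/e](S)))))))) → 1

== RESULT ==
h | e
8 | 1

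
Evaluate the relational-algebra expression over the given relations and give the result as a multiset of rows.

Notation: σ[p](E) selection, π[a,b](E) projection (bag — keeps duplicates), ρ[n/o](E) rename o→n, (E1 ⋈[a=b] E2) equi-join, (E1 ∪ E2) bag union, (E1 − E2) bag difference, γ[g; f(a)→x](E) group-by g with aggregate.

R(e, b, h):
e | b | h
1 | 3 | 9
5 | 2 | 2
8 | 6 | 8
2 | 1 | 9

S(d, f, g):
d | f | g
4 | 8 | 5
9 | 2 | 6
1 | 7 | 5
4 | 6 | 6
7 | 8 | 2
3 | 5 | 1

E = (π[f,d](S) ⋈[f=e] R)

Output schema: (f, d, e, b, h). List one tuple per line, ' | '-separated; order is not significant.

Subexpression sizes:
  S → 6
  π[f,d](S) → 6
  R → 4
  (π[f,d](S) ⋈[f=e] R) → 4

== RESULT ==
f | d | e | b | h
2 | 9 | 2 | 1 | 9
5 | 3 | 5 | 2 | 2
8 | 4 | 8 | 6 | 8
8 | 7 | 8 | 6 | 8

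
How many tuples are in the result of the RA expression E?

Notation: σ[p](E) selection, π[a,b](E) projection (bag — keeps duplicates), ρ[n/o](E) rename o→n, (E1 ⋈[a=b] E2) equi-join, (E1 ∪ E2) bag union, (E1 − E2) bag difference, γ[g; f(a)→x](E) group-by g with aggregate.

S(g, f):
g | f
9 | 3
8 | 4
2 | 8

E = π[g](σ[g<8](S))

Row counts bottom-up:
  S → 3
  σ[g<8](S) → 1
  π[g](σ[g<8](S)) → 1

|E| = 1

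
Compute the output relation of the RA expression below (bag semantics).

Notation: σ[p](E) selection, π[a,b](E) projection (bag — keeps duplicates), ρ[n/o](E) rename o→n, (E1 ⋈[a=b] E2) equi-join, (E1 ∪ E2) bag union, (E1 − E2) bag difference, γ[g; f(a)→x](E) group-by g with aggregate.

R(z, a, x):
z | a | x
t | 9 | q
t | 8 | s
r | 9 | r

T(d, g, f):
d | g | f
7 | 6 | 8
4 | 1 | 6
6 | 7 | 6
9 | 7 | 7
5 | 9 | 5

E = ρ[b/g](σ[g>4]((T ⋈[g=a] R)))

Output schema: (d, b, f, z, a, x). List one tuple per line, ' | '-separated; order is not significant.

Stepwise |·|:
  T → 5
  R → 3
  (T ⋈[g=a] R) → 2
  σ[g>4]((T ⋈[g=a] R)) → 2
  ρ[b/g](σ[g>4]((T ⋈[g=a] R))) → 2

== RESULT ==
d | b | f | z | a | x
5 | 9 | 5 | r | 9 | r
5 | 9 | 5 | t | 9 | q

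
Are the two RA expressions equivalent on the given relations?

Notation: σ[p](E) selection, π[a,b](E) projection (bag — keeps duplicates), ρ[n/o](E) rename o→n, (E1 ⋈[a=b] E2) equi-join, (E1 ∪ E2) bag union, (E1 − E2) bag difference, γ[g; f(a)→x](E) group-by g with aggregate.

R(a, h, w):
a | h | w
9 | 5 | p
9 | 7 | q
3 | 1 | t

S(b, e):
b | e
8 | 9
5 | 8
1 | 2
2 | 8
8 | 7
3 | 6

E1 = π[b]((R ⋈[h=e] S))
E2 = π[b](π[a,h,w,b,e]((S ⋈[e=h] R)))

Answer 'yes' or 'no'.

E1 per-node cardinality:
  R → 3
  S → 6
  (R ⋈[h=e] S) → 1
  π[b]((R ⋈[h=e] S)) → 1
E2 per-node cardinality:
  S → 6
  R → 3
  (S ⋈[e=h] R) → 1
  π[a,h,w,b,e]((S ⋈[e=h] R)) → 1
  π[b](π[a,h,w,b,e]((S ⋈[e=h] R))) → 1

E1 and E2 produce the same multiset:
b
8

yes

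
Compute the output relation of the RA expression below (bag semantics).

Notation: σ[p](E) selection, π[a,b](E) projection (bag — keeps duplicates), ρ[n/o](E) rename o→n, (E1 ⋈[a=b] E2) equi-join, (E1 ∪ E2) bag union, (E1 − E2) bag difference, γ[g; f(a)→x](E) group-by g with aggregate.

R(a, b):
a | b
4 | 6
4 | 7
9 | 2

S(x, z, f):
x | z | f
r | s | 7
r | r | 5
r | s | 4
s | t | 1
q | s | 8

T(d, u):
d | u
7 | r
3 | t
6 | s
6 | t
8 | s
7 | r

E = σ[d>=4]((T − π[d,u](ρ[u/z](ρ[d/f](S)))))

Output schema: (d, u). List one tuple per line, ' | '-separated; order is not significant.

Stepwise |·|:
  T → 6
  S → 5
  ρ[d/f](S) → 5
  ρ[u/z](ρ[d/f](S)) → 5
  π[d,u](ρ[u/z](ρ[d/f](S))) → 5
  (T − π[d,u](ρ[u/z](ρ[d/f](S)))) → 5
  σ[d>=4]((T − π[d,u](ρ[u/z](ρ[d/f](S))))) → 4

== RESULT ==
d | u
6 | s
6 | t
7 | r
7 | r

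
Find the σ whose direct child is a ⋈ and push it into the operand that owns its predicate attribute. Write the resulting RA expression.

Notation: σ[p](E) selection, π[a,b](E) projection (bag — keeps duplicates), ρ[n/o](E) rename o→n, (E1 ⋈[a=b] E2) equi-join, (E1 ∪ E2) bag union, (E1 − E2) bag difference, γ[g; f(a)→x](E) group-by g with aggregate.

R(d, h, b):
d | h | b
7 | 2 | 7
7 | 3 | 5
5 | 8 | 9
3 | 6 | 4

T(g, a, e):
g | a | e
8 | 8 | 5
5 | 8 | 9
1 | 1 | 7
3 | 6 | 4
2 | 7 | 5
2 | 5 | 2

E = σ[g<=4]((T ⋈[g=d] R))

σ filters on g, owned by the left side.
E' = (σ[g<=4](T) ⋈[g=d] R)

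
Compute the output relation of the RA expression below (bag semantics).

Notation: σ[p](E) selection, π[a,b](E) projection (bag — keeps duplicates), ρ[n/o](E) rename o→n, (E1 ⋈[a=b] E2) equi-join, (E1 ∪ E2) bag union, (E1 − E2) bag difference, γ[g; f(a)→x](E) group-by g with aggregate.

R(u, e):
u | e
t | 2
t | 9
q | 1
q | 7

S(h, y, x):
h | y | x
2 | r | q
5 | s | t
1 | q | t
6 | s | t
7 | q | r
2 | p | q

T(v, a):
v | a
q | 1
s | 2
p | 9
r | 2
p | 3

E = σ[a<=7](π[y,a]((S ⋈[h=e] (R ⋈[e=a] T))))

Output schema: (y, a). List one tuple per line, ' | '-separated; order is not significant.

Per-node cardinality:
  S → 6
  R → 4
  T → 5
  (R ⋈[e=a] T) → 4
  (S ⋈[h=e] (R ⋈[e=a] T)) → 5
  π[y,a]((S ⋈[h=e] (R ⋈[e=a] T))) → 5
  σ[a<=7](π[y,a]((S ⋈[h=e] (R ⋈[e=a] T)))) → 5

== RESULT ==
y | a
p | 2
p | 2
q | 1
r | 2
r | 2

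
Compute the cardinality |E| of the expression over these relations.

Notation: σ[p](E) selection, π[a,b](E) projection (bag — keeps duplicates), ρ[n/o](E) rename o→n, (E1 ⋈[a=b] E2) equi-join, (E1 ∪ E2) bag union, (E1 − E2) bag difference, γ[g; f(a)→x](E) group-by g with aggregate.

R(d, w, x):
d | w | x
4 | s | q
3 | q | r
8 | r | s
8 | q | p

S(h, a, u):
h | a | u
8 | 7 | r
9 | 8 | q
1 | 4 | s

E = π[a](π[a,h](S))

Row counts bottom-up:
  S → 3
  π[a,h](S) → 3
  π[a](π[a,h](S)) → 3

|E| = 3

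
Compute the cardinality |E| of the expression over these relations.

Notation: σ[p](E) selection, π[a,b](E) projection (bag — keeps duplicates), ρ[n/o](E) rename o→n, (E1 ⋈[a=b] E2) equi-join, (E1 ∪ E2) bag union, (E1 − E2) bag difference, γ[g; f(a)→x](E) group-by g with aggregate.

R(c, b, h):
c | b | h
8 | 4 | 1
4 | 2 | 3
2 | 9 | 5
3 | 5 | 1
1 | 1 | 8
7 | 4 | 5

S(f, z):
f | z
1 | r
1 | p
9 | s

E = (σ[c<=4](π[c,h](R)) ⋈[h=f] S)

Row counts bottom-up:
  R → 6
  π[c,h](R) → 6
  σ[c<=4](π[c,h](R)) → 4
  S → 3
  (σ[c<=4](π[c,h](R)) ⋈[h=f] S) → 2

|E| = 2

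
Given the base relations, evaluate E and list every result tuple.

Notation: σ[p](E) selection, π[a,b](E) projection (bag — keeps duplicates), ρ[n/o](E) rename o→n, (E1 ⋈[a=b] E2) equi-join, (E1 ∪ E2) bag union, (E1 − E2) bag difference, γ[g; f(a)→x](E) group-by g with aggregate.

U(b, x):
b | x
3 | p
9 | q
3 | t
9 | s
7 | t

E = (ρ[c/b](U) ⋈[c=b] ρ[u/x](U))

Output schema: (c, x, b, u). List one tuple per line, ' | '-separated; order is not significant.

Row counts bottom-up:
  U → 5
  ρ[c/b](U) → 5
  U → 5
  ρ[u/x](U) → 5
  (ρ[c/b](U) ⋈[c=b] ρ[u/x](U)) → 9

== RESULT ==
c | x | b | u
3 | p | 3 | p
3 | p | 3 | t
3 | t | 3 | p
3 | t | 3 | t
7 | t | 7 | t
9 | q | 9 | q
9 | q | 9 | s
9 | s | 9 | q
9 | s | 9 | s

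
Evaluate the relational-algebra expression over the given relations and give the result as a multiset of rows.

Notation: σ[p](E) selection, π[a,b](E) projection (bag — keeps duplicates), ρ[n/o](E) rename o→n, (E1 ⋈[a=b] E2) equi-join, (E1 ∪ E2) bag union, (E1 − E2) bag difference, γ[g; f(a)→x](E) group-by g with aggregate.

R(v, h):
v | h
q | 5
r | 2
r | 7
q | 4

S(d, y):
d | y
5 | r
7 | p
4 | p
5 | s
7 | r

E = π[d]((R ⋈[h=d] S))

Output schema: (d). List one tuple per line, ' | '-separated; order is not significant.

Subexpression sizes:
  R → 4
  S → 5
  (R ⋈[h=d] S) → 5
  π[d]((R ⋈[h=d] S)) → 5

== RESULT ==
d
4
5
5
7
7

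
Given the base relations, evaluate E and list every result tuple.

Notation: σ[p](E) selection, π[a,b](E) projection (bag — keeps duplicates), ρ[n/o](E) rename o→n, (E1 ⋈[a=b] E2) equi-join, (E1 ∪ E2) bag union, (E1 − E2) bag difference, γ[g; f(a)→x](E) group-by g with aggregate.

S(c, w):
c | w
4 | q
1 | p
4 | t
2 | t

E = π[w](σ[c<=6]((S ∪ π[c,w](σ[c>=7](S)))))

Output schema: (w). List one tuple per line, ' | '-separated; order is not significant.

Row counts bottom-up:
  S → 4
  S → 4
  σ[c>=7](S) → 0
  π[c,w](σ[c>=7](S)) → 0
  (S ∪ π[c,w](σ[c>=7](S))) → 4
  σ[c<=6]((S ∪ π[c,w](σ[c>=7](S)))) → 4
  π[w](σ[c<=6]((S ∪ π[c,w](σ[c>=7](S))))) → 4

== RESULT ==
w
p
q
t
t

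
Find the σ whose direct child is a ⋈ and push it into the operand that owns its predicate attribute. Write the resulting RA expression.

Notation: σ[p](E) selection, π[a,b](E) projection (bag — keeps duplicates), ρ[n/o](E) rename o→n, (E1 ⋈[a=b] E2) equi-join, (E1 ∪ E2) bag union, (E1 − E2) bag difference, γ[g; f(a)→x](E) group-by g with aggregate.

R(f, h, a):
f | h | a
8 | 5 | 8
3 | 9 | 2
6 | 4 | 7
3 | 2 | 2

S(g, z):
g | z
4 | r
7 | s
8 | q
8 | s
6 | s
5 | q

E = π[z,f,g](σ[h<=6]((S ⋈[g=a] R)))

σ filters on h, owned by the right side.
E' = π[z,f,g]((S ⋈[g=a] σ[h<=6](R)))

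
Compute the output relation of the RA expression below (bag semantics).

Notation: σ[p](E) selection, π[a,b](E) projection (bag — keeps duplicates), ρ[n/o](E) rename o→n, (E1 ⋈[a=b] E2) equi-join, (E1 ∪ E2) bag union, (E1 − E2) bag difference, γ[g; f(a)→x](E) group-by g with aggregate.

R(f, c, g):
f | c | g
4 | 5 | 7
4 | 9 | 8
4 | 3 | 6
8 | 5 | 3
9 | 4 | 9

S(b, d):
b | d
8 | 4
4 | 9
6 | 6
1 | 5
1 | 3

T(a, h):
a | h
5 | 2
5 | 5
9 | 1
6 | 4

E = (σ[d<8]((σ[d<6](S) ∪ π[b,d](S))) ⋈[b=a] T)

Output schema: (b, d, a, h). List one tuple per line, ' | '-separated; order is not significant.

Stepwise |·|:
  S → 5
  σ[d<6](S) → 3
  S → 5
  π[b,d](S) → 5
  (σ[d<6](S) ∪ π[b,d](S)) → 8
  σ[d<8]((σ[d<6](S) ∪ π[b,d](S))) → 7
  T → 4
  (σ[d<8]((σ[d<6](S) ∪ π[b,d](S))) ⋈[b=a] T) → 1

== RESULT ==
b | d | a | h
6 | 6 | 6 | 4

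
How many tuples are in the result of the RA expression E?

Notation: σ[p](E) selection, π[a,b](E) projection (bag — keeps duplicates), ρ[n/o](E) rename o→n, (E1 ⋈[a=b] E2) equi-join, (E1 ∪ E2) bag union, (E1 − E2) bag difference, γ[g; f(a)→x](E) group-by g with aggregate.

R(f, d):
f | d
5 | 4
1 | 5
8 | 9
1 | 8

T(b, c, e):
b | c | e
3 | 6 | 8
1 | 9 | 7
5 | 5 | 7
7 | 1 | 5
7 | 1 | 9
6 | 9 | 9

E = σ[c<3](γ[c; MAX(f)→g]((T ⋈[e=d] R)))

Row counts bottom-up:
  T → 6
  R → 4
  (T ⋈[e=d] R) → 4
  γ[c; MAX(f)→g]((T ⋈[e=d] R)) → 3
  σ[c<3](γ[c; MAX(f)→g]((T ⋈[e=d] R))) → 1

|E| = 1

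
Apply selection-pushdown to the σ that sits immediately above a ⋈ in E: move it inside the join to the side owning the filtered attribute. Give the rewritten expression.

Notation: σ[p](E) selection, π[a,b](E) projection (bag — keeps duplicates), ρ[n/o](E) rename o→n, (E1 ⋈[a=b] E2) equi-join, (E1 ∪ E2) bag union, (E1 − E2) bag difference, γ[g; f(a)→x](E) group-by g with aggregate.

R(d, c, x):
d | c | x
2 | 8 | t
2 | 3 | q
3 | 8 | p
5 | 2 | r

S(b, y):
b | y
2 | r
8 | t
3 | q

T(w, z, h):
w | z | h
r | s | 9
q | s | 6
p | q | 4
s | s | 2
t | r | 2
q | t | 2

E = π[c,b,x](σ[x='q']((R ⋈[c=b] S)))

σ filters on x, owned by the left side.
E' = π[c,b,x]((σ[x='q'](R) ⋈[c=b] S))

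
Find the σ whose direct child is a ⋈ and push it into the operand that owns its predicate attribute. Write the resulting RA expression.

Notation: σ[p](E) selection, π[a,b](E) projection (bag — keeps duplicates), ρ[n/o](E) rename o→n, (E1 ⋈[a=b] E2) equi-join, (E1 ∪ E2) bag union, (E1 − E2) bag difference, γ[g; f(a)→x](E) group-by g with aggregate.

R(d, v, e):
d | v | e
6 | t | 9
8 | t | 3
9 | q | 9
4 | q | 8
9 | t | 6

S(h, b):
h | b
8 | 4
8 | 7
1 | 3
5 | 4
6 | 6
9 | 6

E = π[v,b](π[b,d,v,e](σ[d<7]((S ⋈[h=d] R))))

σ filters on d, owned by the right side.
E' = π[v,b](π[b,d,v,e]((S ⋈[h=d] σ[d<7](R))))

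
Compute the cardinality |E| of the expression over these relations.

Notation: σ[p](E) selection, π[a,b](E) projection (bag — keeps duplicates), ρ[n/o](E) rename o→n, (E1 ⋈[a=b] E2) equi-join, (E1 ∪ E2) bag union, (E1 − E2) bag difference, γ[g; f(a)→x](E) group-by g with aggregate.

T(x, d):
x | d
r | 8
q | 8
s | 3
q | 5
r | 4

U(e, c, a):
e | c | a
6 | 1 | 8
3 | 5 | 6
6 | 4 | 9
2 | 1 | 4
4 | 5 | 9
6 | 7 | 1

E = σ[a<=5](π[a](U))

Subexpression sizes:
  U → 6
  π[a](U) → 6
  σ[a<=5](π[a](U)) → 2

|E| = 2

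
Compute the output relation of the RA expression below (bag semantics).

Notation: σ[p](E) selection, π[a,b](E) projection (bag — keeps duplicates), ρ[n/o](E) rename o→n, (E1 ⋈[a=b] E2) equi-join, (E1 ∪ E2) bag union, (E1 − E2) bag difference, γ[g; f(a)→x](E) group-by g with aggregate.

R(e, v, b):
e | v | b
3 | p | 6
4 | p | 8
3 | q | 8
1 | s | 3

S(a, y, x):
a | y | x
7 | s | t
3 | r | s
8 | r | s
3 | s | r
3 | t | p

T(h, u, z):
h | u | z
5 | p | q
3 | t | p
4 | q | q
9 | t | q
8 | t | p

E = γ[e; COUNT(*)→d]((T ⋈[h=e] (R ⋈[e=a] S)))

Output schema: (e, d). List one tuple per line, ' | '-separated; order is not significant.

Subexpression sizes:
  T → 5
  R → 4
  S → 5
  (R ⋈[e=a] S) → 6
  (T ⋈[h=e] (R ⋈[e=a] S)) → 6
  γ[e; COUNT(*)→d]((T ⋈[h=e] (R ⋈[e=a] S))) → 1

== RESULT ==
e | d
3 | 6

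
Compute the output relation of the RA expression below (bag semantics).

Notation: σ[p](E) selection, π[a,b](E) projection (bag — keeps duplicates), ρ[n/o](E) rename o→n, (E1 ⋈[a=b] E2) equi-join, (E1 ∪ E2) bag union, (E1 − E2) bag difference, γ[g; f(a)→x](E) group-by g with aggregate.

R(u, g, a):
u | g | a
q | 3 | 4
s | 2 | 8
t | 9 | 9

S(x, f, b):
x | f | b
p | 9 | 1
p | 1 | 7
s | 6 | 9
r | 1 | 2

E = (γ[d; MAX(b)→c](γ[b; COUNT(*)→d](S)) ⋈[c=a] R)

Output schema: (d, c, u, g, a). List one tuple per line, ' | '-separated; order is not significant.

Per-node cardinality:
  S → 4
  γ[b; COUNT(*)→d](S) → 4
  γ[d; MAX(b)→c](γ[b; COUNT(*)→d](S)) → 1
  R → 3
  (γ[d; MAX(b)→c](γ[b; COUNT(*)→d](S)) ⋈[c=a] R) → 1

== RESULT ==
d | c | u | g | a
1 | 9 | t | 9 | 9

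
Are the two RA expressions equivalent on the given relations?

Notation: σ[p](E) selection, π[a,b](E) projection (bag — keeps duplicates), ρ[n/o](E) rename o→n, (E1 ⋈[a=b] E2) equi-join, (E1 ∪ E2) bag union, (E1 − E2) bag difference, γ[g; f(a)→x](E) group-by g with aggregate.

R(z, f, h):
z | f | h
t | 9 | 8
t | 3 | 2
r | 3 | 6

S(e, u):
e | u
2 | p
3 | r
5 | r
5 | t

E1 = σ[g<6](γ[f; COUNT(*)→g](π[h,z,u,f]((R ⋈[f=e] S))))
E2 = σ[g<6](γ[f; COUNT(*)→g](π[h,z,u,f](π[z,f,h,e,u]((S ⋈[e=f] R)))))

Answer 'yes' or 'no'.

E1 row counts bottom-up:
  R → 3
  S → 4
  (R ⋈[f=e] S) → 2
  π[h,z,u,f]((R ⋈[f=e] S)) → 2
  γ[f; COUNT(*)→g](π[h,z,u,f]((R ⋈[f=e] S))) → 1
  σ[g<6](γ[f; COUNT(*)→g](π[h,z,u,f]((R ⋈[f=e] S)))) → 1
E2 row counts bottom-up:
  S → 4
  R → 3
  (S ⋈[e=f] R) → 2
  π[z,f,h,e,u]((S ⋈[e=f] R)) → 2
  π[h,z,u,f](π[z,f,h,e,u]((S ⋈[e=f] R))) → 2
  γ[f; COUNT(*)→g](π[h,z,u,f](π[z,f,h,e,u]((S ⋈[e=f] R)))) → 1
  σ[g<6](γ[f; COUNT(*)→g](π[h,z,u,f](π[z,f,h,e,u]((S ⋈[e=f] R))))) → 1

E1 and E2 produce the same multiset:
f | g
3 | 2

yes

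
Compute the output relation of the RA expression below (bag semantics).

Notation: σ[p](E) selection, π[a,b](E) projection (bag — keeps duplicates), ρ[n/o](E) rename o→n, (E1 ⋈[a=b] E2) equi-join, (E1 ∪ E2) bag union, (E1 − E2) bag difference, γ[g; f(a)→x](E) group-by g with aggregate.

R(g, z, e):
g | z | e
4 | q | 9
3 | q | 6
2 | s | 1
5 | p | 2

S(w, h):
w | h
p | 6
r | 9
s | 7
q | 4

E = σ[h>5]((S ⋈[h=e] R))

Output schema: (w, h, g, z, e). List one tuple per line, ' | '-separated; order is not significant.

Row counts bottom-up:
  S → 4
  R → 4
  (S ⋈[h=e] R) → 2
  σ[h>5]((S ⋈[h=e] R)) → 2

== RESULT ==
w | h | g | z | e
p | 6 | 3 | q | 6
r | 9 | 4 | q | 9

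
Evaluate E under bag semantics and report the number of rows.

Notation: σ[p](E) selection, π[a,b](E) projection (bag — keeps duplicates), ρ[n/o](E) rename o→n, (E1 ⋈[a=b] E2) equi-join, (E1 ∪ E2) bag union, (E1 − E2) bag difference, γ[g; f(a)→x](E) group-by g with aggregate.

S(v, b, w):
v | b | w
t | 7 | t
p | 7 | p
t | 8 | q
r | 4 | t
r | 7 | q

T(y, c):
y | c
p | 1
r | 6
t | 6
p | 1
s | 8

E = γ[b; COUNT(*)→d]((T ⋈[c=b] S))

Stepwise |·|:
  T → 5
  S → 5
  (T ⋈[c=b] S) → 1
  γ[b; COUNT(*)→d]((T ⋈[c=b] S)) → 1

|E| = 1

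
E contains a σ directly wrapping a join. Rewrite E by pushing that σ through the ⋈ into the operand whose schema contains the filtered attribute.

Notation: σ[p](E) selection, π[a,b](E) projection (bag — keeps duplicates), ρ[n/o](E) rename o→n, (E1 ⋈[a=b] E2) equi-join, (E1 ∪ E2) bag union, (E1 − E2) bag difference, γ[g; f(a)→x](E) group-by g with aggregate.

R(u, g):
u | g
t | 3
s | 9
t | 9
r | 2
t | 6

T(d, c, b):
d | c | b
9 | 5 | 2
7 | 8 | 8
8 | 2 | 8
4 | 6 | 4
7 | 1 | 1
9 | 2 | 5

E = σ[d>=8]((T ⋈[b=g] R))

σ filters on d, owned by the left side.
E' = (σ[d>=8](T) ⋈[b=g] R)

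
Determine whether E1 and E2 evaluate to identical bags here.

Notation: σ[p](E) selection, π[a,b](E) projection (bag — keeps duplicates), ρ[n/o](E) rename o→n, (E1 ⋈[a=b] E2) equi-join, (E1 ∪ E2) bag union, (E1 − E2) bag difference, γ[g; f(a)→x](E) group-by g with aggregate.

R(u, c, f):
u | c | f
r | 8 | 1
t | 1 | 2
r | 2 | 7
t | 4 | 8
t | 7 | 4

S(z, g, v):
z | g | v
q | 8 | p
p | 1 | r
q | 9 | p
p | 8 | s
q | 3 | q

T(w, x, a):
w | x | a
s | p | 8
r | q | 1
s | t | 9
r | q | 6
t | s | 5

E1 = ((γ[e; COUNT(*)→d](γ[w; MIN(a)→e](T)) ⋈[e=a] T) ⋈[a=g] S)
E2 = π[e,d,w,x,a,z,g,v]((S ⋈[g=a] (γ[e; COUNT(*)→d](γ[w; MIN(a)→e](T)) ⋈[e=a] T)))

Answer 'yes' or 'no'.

E1 subexpression sizes:
  T → 5
  γ[w; MIN(a)→e](T) → 3
  γ[e; COUNT(*)→d](γ[w; MIN(a)→e](T)) → 3
  T → 5
  (γ[e; COUNT(*)→d](γ[w; MIN(a)→e](T)) ⋈[e=a] T) → 3
  S → 5
  ((γ[e; COUNT(*)→d](γ[w; MIN(a)→e](T)) ⋈[e=a] T) ⋈[a=g] S) → 3
E2 subexpression sizes:
  S → 5
  T → 5
  γ[w; MIN(a)→e](T) → 3
  γ[e; COUNT(*)→d](γ[w; MIN(a)→e](T)) → 3
  T → 5
  (γ[e; COUNT(*)→d](γ[w; MIN(a)→e](T)) ⋈[e=a] T) → 3
  (S ⋈[g=a] (γ[e; COUNT(*)→d](γ[w; MIN(a)→e](T)) ⋈[e=a] T)) → 3
  π[e,d,w,x,a,z,g,v]((S ⋈[g=a] (γ[e; COUNT(*)→d](γ[w; MIN(a)→e](T)) ⋈[e=a] T))) → 3

E1 and E2 produce the same multiset:
e | d | w | x | a | z | g | v
1 | 1 | r | q | 1 | p | 1 | r
8 | 1 | s | p | 8 | p | 8 | s
8 | 1 | s | p | 8 | q | 8 | p

yes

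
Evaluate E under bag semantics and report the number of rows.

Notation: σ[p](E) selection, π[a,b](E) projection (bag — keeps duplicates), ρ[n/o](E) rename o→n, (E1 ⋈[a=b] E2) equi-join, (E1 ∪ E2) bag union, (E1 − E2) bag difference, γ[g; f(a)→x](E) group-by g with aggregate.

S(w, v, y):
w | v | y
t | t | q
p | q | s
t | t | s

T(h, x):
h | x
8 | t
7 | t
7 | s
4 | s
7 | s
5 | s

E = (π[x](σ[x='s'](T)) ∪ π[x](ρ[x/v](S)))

Row counts bottom-up:
  T → 6
  σ[x='s'](T) → 4
  π[x](σ[x='s'](T)) → 4
  S → 3
  ρ[x/v](S) → 3
  π[x](ρ[x/v](S)) → 3
  (π[x](σ[x='s'](T)) ∪ π[x](ρ[x/v](S))) → 7

|E| = 7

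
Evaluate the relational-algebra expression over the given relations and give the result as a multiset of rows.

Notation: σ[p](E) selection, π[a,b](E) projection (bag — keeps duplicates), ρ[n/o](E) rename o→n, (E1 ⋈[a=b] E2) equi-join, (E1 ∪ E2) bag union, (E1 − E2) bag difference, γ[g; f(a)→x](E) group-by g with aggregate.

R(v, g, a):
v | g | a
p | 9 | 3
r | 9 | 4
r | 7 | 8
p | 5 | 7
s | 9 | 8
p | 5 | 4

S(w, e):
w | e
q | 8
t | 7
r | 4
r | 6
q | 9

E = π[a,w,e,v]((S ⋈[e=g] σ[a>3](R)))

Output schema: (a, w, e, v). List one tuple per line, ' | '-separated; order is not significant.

Row counts bottom-up:
  S → 5
  R → 6
  σ[a>3](R) → 5
  (S ⋈[e=g] σ[a>3](R)) → 3
  π[a,w,e,v]((S ⋈[e=g] σ[a>3](R))) → 3

== RESULT ==
a | w | e | v
4 | q | 9 | r
8 | q | 9 | s
8 | t | 7 | r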